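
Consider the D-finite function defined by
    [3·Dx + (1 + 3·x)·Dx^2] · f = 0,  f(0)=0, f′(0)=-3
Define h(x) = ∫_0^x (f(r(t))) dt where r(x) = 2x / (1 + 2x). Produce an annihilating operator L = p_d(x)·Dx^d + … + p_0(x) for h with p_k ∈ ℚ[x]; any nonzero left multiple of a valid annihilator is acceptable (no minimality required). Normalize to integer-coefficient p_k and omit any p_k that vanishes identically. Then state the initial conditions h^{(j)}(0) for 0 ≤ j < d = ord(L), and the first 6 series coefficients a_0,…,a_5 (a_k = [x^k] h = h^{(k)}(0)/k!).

f: a_k = 0, -3, 9/2, -9, 81/4, -243/5, …
h₀=f(r): pull back L_f along r ⇒ L₀.
Integrate: L := L₀·Dx.
L = (10 + 32·x)·Dx^2 + (1 + 10·x + 16·x^2)·Dx^3  (order 3).
h: a_k = 0, 0, -3, 10, -42, 204, …
ICs: h(0) = 0, h′(0) = 0, h′′(0) = -6.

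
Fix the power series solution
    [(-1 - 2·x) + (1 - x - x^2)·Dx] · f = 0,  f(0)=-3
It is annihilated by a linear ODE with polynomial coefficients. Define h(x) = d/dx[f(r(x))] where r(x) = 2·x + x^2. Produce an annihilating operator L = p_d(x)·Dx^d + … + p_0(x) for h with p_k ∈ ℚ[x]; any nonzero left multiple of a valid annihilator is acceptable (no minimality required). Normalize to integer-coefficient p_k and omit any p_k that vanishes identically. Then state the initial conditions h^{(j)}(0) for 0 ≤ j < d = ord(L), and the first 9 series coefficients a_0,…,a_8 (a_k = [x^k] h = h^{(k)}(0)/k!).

L = (9 + 42·x + 105·x^2 + 164·x^3 + 141·x^4 + 60·x^5 + 10·x^6) + (-1 - 3·x + 9·x^2 + 39·x^3 + 55·x^4 + 39·x^5 + 14·x^6 + 2·x^7)·Dx  (order 1).
h: a_k = -6, -54, -288, -1416, -6510, -28710, -123144, -517368, -2139696, …
ICs: h(0) = -6.

f: a_k = -3, -3, -6, -9, -15, -24, -39, -63, -102, …
Substitute x→r, Dx→(1/r')Dx; clear ⇒ L₀.
h=h₀': d/dx-closure on L₀ ⇒ L.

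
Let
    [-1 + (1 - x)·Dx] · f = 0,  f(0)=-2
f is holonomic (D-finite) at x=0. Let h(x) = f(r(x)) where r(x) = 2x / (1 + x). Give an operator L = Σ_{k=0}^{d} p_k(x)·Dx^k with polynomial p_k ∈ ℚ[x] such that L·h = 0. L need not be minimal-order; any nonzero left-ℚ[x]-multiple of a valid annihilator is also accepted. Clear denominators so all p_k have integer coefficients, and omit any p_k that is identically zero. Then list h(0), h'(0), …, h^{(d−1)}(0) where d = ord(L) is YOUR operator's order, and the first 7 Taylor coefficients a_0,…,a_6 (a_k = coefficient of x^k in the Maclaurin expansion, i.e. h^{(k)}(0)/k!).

L = 2 + (-1 + x^2)·Dx  (order 1).
h: a_k = -2, -4, -4, -4, -4, -4, -4, …
ICs: h(0) = -2.

f: a_k = -2, -2, -2, -2, -2, -2, -2, …
L₀ from L_f via x↦r, Dx↦r'^{-1}Dx.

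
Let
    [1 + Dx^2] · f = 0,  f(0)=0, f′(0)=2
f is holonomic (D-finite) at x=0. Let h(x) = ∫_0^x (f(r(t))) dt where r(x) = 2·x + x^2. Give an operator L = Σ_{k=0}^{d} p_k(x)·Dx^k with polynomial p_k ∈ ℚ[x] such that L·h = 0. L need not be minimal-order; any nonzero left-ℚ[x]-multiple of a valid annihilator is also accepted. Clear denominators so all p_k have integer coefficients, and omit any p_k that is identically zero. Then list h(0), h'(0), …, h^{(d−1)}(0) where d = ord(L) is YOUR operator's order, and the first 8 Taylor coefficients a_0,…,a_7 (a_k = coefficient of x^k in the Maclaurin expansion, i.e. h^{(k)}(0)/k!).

L = (4 + 12·x + 12·x^2 + 4·x^3)·Dx - Dx^2 + (1 + x)·Dx^3  (order 3).
h: a_k = 0, 0, 2, 2/3, -2/3, -4/5, -11/45, 1/7, …
ICs: h(0) = 0, h′(0) = 0, h′′(0) = 4.

f: a_k = 0, 2, 0, -1/3, 0, 1/60, 0, -1/2520, …
f∘r: x↦r, Dx↦Dx/r' in L_f ⇒ L₀.
Integrate: L := L₀·Dx.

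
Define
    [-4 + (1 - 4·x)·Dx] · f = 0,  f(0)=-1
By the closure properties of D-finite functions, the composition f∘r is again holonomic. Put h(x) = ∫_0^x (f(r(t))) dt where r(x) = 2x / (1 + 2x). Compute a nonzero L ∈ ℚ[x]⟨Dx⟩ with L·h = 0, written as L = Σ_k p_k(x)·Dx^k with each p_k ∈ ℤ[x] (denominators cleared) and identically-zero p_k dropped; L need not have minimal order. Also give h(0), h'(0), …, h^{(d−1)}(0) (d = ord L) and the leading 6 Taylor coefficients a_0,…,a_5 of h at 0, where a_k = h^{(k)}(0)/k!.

f: a_k = -1, -4, -16, -64, -256, -1024, …
L₀ from L_f via x↦r, Dx↦r'^{-1}Dx.
h=∫₀ˣh₀: take L = L₀·Dx.
L = 8·Dx + (-1 + 4·x + 12·x^2)·Dx^2  (order 2).
h: a_k = 0, -1, -4, -16, -72, -1728/5, …
ICs: h(0) = 0, h′(0) = -1.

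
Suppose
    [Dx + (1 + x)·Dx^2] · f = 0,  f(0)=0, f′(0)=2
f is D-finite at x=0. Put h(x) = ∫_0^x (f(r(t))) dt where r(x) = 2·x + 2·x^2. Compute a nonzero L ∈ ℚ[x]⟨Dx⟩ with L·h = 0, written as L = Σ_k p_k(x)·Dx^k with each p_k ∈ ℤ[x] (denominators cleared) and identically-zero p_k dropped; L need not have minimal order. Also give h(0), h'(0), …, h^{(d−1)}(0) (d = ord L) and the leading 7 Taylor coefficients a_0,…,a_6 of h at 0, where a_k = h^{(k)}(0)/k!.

f: a_k = 0, 2, -1, 2/3, -1/2, 2/5, -1/3, …
h₀=f(r): pull back L_f along r ⇒ L₀.
Integrate: L := L₀·Dx.
L = (4·x + 4·x^2)·Dx^2 + (1 + 4·x + 6·x^2 + 4·x^3)·Dx^3  (order 3).
h: a_k = 0, 0, 2, 0, -2/3, 4/5, -8/15, …
ICs: h(0) = 0, h′(0) = 0, h′′(0) = 4.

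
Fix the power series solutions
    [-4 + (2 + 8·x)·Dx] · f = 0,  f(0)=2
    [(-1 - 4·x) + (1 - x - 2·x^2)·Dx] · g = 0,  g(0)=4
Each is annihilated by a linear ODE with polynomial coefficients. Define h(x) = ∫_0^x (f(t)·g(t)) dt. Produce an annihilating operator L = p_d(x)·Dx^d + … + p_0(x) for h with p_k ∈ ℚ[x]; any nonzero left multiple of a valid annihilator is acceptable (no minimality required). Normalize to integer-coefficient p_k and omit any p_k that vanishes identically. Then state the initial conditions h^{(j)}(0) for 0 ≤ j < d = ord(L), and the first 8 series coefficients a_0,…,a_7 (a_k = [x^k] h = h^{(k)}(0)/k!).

f: a_k = 2, 4, -4, 8, -20, 56, -168, 528, …
g: a_k = 4, 4, 12, 20, 44, 84, 172, 340, …
f·g: L₀ = L_f ⊗_s L_g, ord ≤ 1·1.
Integrate: L := L₀·Dx.
L = (3 + 6·x + 12·x^2)·Dx + (-1 - 3·x + 6·x^2 + 8·x^3)·Dx^2  (order 2).
h: a_k = 0, 8, 12, 8, 26, 72/5, 84, -24/7, …
ICs: h(0) = 0, h′(0) = 8.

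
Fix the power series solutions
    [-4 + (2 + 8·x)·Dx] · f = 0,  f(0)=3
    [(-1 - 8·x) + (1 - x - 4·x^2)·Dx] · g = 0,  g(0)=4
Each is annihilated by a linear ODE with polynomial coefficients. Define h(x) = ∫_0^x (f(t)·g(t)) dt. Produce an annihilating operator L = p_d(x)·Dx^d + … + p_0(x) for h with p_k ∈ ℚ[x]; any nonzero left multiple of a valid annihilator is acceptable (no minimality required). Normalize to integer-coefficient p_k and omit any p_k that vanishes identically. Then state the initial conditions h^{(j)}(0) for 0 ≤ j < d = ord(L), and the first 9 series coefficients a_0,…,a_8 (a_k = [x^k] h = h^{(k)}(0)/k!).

L = (3 + 10·x + 24·x^2)·Dx + (-1 - 3·x + 8·x^2 + 16·x^3)·Dx^2  (order 2).
h: a_k = 0, 12, 18, 20, 63, 372/5, 286, 2196/7, 3057/2, …
ICs: h(0) = 0, h′(0) = 12.

f: a_k = 3, 6, -6, 12, -30, 84, -252, 792, -2574, …
g: a_k = 4, 4, 20, 36, 116, 260, 724, 1764, 4660, …
Product ⇒ symmetric product L₀, ord ≤ 1.
Integrate: L := L₀·Dx.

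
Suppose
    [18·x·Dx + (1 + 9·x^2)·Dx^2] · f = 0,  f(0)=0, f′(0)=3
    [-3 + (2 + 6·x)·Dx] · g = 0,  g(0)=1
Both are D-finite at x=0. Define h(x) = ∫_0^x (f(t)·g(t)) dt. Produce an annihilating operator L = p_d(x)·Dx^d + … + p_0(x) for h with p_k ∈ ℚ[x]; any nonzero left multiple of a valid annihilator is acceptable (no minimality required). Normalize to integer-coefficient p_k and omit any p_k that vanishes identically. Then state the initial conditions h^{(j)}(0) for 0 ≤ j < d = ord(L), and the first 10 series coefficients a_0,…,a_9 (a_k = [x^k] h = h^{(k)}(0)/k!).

f: a_k = 0, 3, 0, -9, 0, 243/5, 0, -2187/7, 0, 2187, …
g: a_k = 1, 3/2, -9/8, 27/16, -405/128, 1701/256, -15309/1024, 72171/2048, -2814669/32768, 14073345/65536, …
h₀=f·g: eliminate ⇒ L₀, order ≤ 2·1.
Integrate: L := L₀·Dx.
L = (27 - 108·x - 81·x^2)·Dx + (-12 + 36·x + 324·x^2 + 324·x^3)·Dx^2 + (4 + 24·x + 72·x^2 + 216·x^3 + 324·x^4)·Dx^3  (order 3).
h: a_k = 0, 0, 3/2, 3/2, -99/32, -27/16, 10503/1280, 99387/8960, -13743837/286720, -2713581/71680, …
ICs: h(0) = 0, h′(0) = 0, h′′(0) = 3.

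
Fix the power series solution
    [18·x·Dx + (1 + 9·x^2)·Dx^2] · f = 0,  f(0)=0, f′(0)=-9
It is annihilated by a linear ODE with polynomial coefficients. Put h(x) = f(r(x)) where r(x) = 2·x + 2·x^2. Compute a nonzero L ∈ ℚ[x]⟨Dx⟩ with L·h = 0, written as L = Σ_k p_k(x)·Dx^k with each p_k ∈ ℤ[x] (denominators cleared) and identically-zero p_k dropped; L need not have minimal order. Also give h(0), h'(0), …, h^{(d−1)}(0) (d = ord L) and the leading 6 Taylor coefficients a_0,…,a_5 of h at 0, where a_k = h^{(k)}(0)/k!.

f: a_k = 0, -9, 0, 27, 0, -729/5, …
h₀=f(r): pull back L_f along r ⇒ L₀.
L = (-2 + 72·x + 288·x^2 + 432·x^3 + 216·x^4)·Dx + (1 + 2·x + 36·x^2 + 144·x^3 + 180·x^4 + 72·x^5)·Dx^2  (order 2).
h: a_k = 0, -18, -18, 216, 648, -20088/5, …
ICs: h(0) = 0, h′(0) = -18.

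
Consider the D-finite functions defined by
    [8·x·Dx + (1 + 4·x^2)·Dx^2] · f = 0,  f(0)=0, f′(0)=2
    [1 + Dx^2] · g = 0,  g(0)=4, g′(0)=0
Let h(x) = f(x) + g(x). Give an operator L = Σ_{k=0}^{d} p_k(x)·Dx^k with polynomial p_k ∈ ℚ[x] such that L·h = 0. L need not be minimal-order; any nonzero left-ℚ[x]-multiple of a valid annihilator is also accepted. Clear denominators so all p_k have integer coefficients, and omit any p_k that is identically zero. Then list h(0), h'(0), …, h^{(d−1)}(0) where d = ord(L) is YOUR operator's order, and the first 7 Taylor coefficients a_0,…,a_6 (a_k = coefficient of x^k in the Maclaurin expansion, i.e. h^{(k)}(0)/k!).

L = (-376·x + 1600·x^3 + 128·x^5)·Dx + (-7 + 76·x^2 + 432·x^4 + 64·x^6)·Dx^2 + (-376·x + 1600·x^3 + 128·x^5)·Dx^3 + (-7 + 76·x^2 + 432·x^4 + 64·x^6)·Dx^4  (order 4).
h: a_k = 4, 2, -2, -8/3, 1/6, 32/5, -1/180, …
ICs: h(0) = 4, h′(0) = 2, h′′(0) = -4, h′′′(0) = -16.

f: a_k = 0, 2, 0, -8/3, 0, 32/5, 0, …
g: a_k = 4, 0, -2, 0, 1/6, 0, -1/180, …
L₀ := lclm(L_f,L_g); ord L₀ ≤ 2+2.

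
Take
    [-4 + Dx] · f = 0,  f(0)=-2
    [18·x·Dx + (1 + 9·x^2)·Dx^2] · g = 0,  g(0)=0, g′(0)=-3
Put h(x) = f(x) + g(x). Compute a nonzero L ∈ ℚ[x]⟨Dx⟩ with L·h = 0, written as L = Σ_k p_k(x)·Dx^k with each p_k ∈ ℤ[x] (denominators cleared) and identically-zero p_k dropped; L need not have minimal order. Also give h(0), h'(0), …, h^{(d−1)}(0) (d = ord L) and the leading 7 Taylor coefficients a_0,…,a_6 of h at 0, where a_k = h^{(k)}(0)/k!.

L = (36 - 144·x - 972·x^2 - 1296·x^3)·Dx + (-17 + 99·x^2 - 648·x^4)·Dx^2 + (2 + 9·x + 36·x^2 + 81·x^3 + 162·x^4)·Dx^3  (order 3).
h: a_k = -2, -11, -16, -37/3, -64/3, -197/3, -512/45, …
ICs: h(0) = -2, h′(0) = -11, h′′(0) = -32.

f: a_k = -2, -8, -16, -64/3, -64/3, -256/15, -512/45, …
g: a_k = 0, -3, 0, 9, 0, -243/5, 0, …
h₀=f+g: left-lcm gives L₀, ord ≤ 3.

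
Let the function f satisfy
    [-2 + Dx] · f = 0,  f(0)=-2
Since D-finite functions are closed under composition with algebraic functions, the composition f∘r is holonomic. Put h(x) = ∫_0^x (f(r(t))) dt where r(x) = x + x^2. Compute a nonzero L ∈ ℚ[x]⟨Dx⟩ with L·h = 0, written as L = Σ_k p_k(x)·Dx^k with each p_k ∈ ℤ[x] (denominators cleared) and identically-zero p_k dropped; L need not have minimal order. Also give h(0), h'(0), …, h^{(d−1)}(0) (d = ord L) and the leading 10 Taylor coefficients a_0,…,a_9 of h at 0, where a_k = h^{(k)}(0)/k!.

L = (-2 - 4·x)·Dx + Dx^2  (order 2).
h: a_k = 0, -2, -2, -8/3, -8/3, -8/3, -104/45, -608/315, -464/315, -3056/2835, …
ICs: h(0) = 0, h′(0) = -2.

f: a_k = -2, -4, -4, -8/3, -4/3, -8/15, -8/45, -16/315, -4/315, -8/2835, …
Substitute x→r, Dx→(1/r')Dx; clear ⇒ L₀.
Integrate: L := L₀·Dx.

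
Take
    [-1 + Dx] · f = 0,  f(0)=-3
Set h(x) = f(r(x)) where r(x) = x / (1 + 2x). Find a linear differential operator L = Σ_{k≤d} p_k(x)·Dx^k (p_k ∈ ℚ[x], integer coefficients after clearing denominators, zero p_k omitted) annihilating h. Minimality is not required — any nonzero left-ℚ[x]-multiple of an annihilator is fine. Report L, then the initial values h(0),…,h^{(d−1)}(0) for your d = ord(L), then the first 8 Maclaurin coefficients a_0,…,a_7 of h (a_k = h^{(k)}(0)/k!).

L = -1 + (1 + 4·x + 4·x^2)·Dx  (order 1).
h: a_k = -3, -3, 9/2, -13/2, 71/8, -441/40, 2699/240, -9157/1680, …
ICs: h(0) = -3.

f: a_k = -3, -3, -3/2, -1/2, -1/8, -1/40, -1/240, -1/1680, …
Change of var in L_f (x↦r) gives L₀.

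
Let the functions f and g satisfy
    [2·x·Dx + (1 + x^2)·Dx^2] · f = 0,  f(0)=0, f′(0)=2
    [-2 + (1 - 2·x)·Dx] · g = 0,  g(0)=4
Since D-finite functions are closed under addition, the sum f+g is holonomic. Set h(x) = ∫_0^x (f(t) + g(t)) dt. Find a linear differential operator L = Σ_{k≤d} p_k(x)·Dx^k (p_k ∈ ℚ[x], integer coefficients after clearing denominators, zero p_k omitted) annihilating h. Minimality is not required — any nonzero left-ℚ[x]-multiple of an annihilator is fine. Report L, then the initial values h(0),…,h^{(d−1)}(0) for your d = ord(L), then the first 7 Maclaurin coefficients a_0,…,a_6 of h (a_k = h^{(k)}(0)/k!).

L = (4 - 32·x - 12·x^2)·Dx^2 + (-13 + 4·x - 25·x^2 - 12·x^3)·Dx^3 + (2 - 3·x - 3·x^3 - 2·x^4)·Dx^4  (order 4).
h: a_k = 0, 4, 5, 16/3, 47/6, 64/5, 107/5, …
ICs: h(0) = 0, h′(0) = 4, h′′(0) = 10, h′′′(0) = 32.

f: a_k = 0, 2, 0, -2/3, 0, 2/5, 0, …
g: a_k = 4, 8, 16, 32, 64, 128, 256, …
h₀=f+g: left-lcm gives L₀, ord ≤ 3.
h=∫h₀ ⇒ L = L₀·Dx.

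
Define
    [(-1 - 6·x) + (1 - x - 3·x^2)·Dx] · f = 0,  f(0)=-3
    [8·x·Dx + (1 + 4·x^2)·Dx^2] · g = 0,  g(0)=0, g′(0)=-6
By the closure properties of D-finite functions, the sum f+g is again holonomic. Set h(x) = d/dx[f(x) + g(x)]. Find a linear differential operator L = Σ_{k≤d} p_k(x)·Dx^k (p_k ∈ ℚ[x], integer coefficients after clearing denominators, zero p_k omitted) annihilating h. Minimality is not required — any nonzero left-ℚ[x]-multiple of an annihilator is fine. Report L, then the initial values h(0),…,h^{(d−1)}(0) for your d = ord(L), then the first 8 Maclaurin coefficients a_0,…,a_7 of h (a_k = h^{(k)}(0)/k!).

L = (-32 + 128·x + 1488·x^2 + 2880·x^3 + 8424·x^4 + 2592·x^6) + (25 + 160·x + 214·x^2 + 1188·x^3 + 2628·x^4 + 6264·x^5 + 432·x^6 + 2592·x^7)·Dx + (-4 - 9·x - 54·x^2 + 66·x^3 + x^4 + 444·x^5 + 720·x^6 + 144·x^7 + 432·x^8)·Dx^2  (order 2).
h: a_k = -9, -24, -39, -228, -696, -1746, -4173, -12192, …
ICs: h(0) = -9, h′(0) = -24.

f: a_k = -3, -3, -12, -21, -57, -120, -291, -651, …
g: a_k = 0, -6, 0, 8, 0, -96/5, 0, 384/7, …
L₀ := lclm(L_f,L_g); ord L₀ ≤ 1+2.
Derive L from L₀ (diff closure).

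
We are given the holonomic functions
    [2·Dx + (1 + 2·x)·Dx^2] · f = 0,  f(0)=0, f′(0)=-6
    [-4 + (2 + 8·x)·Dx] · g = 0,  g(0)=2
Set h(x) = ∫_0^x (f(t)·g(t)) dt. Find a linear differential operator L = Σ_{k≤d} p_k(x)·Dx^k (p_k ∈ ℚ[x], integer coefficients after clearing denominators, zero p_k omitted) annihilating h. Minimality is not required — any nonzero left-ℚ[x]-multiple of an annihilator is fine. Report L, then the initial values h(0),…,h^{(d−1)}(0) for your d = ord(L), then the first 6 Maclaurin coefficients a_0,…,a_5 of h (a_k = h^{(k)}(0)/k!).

L = (8 + 8·x)·Dx + (-2 - 8·x)·Dx^2 + (1 + 10·x + 32·x^2 + 32·x^3)·Dx^3  (order 3).
h: a_k = 0, 0, -6, -4, 8, -16, …
ICs: h(0) = 0, h′(0) = 0, h′′(0) = -12.

f: a_k = 0, -6, 6, -8, 12, -96/5, …
g: a_k = 2, 4, -4, 8, -20, 56, …
Product ⇒ symmetric product L₀, ord ≤ 2.
∫: right-multiply L₀ by Dx.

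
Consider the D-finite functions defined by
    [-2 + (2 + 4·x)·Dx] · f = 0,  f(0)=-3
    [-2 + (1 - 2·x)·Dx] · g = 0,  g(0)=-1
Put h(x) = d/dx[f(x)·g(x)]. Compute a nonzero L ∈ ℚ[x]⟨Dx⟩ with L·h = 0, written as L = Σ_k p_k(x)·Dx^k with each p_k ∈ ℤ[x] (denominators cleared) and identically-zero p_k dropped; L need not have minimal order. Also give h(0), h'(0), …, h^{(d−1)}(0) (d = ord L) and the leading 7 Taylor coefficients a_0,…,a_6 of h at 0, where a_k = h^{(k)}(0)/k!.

f: a_k = -3, -3, 3/2, -3/2, 15/8, -21/8, 63/16, …
g: a_k = -1, -2, -4, -8, -16, -32, -64, …
Product ⇒ symmetric product L₀, ord ≤ 1.
Differentiate: ansatz ord ≤ ord L₀ ⇒ L.
L = (11 + 36·x + 12·x^2) + (-3 - 2·x + 12·x^2 + 8·x^3)·Dx  (order 1).
h: a_k = 9, 33, 207/2, 537/2, 5475/8, 12951/8, 61131/16, …
ICs: h(0) = 9.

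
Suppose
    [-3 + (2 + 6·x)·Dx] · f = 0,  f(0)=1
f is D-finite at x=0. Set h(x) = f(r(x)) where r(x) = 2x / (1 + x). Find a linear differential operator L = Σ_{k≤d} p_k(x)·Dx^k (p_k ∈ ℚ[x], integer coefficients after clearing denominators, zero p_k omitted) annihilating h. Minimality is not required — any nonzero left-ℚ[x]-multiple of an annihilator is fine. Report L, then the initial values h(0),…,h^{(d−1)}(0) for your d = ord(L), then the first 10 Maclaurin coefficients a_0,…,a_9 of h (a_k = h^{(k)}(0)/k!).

L = -3 + (1 + 8·x + 7·x^2)·Dx  (order 1).
h: a_k = 1, 3, -15/2, 51/2, -861/8, 4137/8, -42987/16, 234975/16, -10648221/128, 61936809/128, …
ICs: h(0) = 1.

f: a_k = 1, 3/2, -9/8, 27/16, -405/128, 1701/256, -15309/1024, 72171/2048, -2814669/32768, 14073345/65536, …
Substitute x→r, Dx→(1/r')Dx; clear ⇒ L₀.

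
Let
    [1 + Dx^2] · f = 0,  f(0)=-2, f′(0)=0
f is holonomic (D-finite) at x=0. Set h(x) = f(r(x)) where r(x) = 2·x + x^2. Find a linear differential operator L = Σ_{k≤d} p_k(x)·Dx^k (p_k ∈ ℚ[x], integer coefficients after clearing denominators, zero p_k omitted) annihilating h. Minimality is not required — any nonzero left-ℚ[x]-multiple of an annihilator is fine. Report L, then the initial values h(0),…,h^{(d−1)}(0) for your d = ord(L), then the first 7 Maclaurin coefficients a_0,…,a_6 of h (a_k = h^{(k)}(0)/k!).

f: a_k = -2, 0, 1, 0, -1/12, 0, 1/360, …
L₀ from L_f via x↦r, Dx↦r'^{-1}Dx.
L = (4 + 12·x + 12·x^2 + 4·x^3) - Dx + (1 + x)·Dx^2  (order 2).
h: a_k = -2, 0, 4, 4, -1/3, -8/3, -82/45, …
ICs: h(0) = -2, h′(0) = 0.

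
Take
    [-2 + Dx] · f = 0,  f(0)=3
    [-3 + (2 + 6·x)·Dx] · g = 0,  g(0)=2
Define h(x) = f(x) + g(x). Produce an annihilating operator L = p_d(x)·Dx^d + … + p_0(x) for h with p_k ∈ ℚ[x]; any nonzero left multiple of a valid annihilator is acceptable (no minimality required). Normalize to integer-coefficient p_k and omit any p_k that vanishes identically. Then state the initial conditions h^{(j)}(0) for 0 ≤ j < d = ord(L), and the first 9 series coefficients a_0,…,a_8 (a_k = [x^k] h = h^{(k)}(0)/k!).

L = (42 + 72·x) + (-25 - 96·x - 144·x^2)·Dx + (2 + 30·x + 72·x^2)·Dx^2  (order 2).
h: a_k = 5, 9, 15/4, 59/8, -277/64, 9017/640, -227587/7680, 7586147/107520, -295507477/1720320, …
ICs: h(0) = 5, h′(0) = 9.

f: a_k = 3, 6, 6, 4, 2, 4/5, 4/15, 8/105, 2/105, …
g: a_k = 2, 3, -9/4, 27/8, -405/64, 1701/128, -15309/512, 72171/1024, -2814669/16384, …
f+g: L₀ = lclm(L_f,L_g), ord ≤ 1+1.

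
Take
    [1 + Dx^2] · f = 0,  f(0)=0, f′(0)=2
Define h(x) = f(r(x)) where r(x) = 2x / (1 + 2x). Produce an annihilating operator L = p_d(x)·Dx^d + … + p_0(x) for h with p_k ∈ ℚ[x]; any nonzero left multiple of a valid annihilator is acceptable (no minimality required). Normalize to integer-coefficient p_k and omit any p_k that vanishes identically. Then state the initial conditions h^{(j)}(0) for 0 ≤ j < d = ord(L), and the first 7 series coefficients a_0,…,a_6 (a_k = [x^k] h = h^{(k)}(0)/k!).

L = 4 + (4 + 24·x + 48·x^2 + 32·x^3)·Dx + (1 + 8·x + 24·x^2 + 32·x^3 + 16·x^4)·Dx^2  (order 2).
h: a_k = 0, 4, -8, 40/3, -16, 8/15, 80, …
ICs: h(0) = 0, h′(0) = 4.

f: a_k = 0, 2, 0, -1/3, 0, 1/60, 0, …
L₀ from L_f via x↦r, Dx↦r'^{-1}Dx.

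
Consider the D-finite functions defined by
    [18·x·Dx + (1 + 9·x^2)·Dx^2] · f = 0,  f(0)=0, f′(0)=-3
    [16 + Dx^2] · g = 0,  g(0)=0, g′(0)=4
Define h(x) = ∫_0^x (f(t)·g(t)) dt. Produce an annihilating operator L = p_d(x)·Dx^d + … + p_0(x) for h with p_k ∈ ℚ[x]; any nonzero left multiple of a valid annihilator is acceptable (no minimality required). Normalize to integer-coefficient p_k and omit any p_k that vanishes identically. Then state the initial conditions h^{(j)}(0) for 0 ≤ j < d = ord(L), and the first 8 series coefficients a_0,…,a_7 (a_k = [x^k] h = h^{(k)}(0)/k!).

f: a_k = 0, -3, 0, 9, 0, -243/5, 0, 2187/7, …
g: a_k = 0, 4, 0, -32/3, 0, 128/15, 0, -1024/315, …
f·g: L₀ = L_f ⊗_s L_g, ord ≤ 2·2.
h=∫h₀ ⇒ L = L₀·Dx.
L = (20800 + 494784·x^2 + 2923776·x^4 + 11943936·x^6 + 26873856·x^8)·Dx + (19584·x + 342144·x^3 + 2239488·x^5 + 6718464·x^7)·Dx^2 + (1700 + 42732·x^2 + 318816·x^4 + 1492992·x^6 + 3359232·x^8)·Dx^3 + (1224·x + 21384·x^3 + 139968·x^5 + 419904·x^7)·Dx^4 + (25 + 738·x^2 + 8505·x^4 + 46656·x^6 + 104976·x^8)·Dx^5  (order 5).
h: a_k = 0, 0, 0, -4, 0, 68/5, 0, -316/7, …
ICs: h(0) = 0, h′(0) = 0, h′′(0) = 0, h′′′(0) = -24, h′′′′(0) = 0.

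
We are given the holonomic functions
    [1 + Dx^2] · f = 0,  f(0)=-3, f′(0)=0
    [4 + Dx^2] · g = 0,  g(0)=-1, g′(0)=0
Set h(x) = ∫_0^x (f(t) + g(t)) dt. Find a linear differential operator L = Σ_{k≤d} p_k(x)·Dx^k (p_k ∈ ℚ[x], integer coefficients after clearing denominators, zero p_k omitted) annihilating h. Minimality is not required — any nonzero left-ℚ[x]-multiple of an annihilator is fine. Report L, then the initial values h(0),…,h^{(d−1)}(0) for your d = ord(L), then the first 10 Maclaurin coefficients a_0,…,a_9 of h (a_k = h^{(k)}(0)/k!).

L = 4·Dx + 5·Dx^3 + Dx^5  (order 5).
h: a_k = 0, -4, 0, 7/6, 0, -19/120, 0, 67/5040, 0, -37/51840, …
ICs: h(0) = 0, h′(0) = -4, h′′(0) = 0, h′′′(0) = 7, h′′′′(0) = 0.

f: a_k = -3, 0, 3/2, 0, -1/8, 0, 1/240, 0, -1/13440, 0, …
g: a_k = -1, 0, 2, 0, -2/3, 0, 4/45, 0, -2/315, 0, …
f+g: L₀ = lclm(L_f,L_g), ord ≤ 2+2.
h=∫₀ˣh₀: take L = L₀·Dx.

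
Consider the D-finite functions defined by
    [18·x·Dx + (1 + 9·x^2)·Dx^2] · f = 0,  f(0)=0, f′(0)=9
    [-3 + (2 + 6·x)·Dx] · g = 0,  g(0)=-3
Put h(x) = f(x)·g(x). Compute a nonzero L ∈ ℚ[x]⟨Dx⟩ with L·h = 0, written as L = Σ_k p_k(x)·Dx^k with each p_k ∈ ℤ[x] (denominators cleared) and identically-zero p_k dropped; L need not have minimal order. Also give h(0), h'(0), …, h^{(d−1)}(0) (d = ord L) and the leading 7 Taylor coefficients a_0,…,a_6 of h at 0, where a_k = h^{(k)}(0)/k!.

L = (27 - 108·x - 81·x^2) + (-12 + 36·x + 324·x^2 + 324·x^3)·Dx + (4 + 24·x + 72·x^2 + 216·x^3 + 324·x^4)·Dx^2  (order 2).
h: a_k = 0, -27, -81/2, 891/8, 1215/16, -283581/640, -894483/1280, …
ICs: h(0) = 0, h′(0) = -27.

f: a_k = 0, 9, 0, -27, 0, 729/5, 0, …
g: a_k = -3, -9/2, 27/8, -81/16, 1215/128, -5103/256, 45927/1024, …
h₀=f·g: eliminate ⇒ L₀, order ≤ 2·1.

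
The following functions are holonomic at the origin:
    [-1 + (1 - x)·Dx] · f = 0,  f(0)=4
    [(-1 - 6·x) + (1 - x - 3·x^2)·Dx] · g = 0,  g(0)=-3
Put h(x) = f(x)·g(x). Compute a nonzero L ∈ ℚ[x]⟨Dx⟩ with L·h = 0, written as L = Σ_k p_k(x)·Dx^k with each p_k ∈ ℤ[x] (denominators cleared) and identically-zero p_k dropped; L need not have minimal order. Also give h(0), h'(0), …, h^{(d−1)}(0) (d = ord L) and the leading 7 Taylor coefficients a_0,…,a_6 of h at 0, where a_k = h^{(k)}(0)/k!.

f: a_k = 4, 4, 4, 4, 4, 4, 4, …
g: a_k = -3, -3, -12, -21, -57, -120, -291, …
Product ⇒ symmetric product L₀, ord ≤ 1.
L = (-2 - 4·x + 9·x^2) + (1 - 2·x - 2·x^2 + 3·x^3)·Dx  (order 1).
h: a_k = -12, -24, -72, -156, -384, -864, -2028, …
ICs: h(0) = -12.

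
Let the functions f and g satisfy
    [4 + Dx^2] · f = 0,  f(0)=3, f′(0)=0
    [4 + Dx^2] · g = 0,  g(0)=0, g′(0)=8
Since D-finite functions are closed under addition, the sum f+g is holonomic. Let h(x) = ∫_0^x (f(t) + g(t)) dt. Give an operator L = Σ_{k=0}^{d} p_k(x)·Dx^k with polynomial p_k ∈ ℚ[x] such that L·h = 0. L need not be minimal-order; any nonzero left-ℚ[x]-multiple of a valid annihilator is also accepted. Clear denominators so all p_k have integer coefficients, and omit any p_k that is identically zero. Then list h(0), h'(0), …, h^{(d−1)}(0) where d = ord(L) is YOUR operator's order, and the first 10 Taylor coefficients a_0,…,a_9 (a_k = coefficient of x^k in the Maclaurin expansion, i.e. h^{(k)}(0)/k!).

f: a_k = 3, 0, -6, 0, 2, 0, -4/15, 0, 2/105, 0, …
g: a_k = 0, 8, 0, -16/3, 0, 16/15, 0, -32/315, 0, 16/2835, …
L₀ := lclm(L_f,L_g); ord L₀ ≤ 2+2.
h=∫₀ˣh₀: take L = L₀·Dx.
L = 4·Dx + Dx^3  (order 3).
h: a_k = 0, 3, 4, -2, -4/3, 2/5, 8/45, -4/105, -4/315, 2/945, …
ICs: h(0) = 0, h′(0) = 3, h′′(0) = 8.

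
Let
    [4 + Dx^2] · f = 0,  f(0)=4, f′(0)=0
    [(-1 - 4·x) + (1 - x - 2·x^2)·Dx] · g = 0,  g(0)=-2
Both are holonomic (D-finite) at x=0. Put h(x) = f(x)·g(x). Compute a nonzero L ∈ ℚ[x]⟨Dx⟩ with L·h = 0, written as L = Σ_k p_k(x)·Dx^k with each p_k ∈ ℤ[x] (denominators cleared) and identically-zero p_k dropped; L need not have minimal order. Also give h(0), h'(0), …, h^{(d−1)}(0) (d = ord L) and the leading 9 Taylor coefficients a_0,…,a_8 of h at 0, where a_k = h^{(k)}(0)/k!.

f: a_k = 4, 0, -8, 0, 8/3, 0, -16/45, 0, 8/315, …
g: a_k = -2, -2, -6, -10, -22, -42, -86, -170, -342, …
h₀=f·g: eliminate ⇒ L₀, order ≤ 2·1.
L = (4·x + 8·x^2) + (2 + 8·x)·Dx + (-1 + x + 2·x^2)·Dx^2  (order 2).
h: a_k = -8, -8, -8, -24, -136/3, -280/3, -8248/45, -16648/45, -232024/315, …
ICs: h(0) = -8, h′(0) = -8.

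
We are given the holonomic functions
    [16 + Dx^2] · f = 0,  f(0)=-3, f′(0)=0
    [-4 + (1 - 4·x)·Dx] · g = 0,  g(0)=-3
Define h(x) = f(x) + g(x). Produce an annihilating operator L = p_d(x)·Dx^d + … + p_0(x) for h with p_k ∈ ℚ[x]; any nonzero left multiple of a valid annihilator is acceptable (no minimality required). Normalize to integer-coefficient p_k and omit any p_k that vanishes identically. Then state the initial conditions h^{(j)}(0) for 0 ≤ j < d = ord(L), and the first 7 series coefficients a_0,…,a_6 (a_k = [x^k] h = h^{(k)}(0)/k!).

L = (-448 + 512·x - 1024·x^2) + (48 - 320·x + 768·x^2 - 1024·x^3)·Dx + (-28 + 32·x - 64·x^2)·Dx^2 + (3 - 20·x + 48·x^2 - 64·x^3)·Dx^3  (order 3).
h: a_k = -6, -12, -24, -192, -800, -3072, -184064/15, …
ICs: h(0) = -6, h′(0) = -12, h′′(0) = -48.

f: a_k = -3, 0, 24, 0, -32, 0, 256/15, …
g: a_k = -3, -12, -48, -192, -768, -3072, -12288, …
Sum ⇒ L₀ = lclm(L_f,L_g) in ℚ(x)⟨Dx⟩.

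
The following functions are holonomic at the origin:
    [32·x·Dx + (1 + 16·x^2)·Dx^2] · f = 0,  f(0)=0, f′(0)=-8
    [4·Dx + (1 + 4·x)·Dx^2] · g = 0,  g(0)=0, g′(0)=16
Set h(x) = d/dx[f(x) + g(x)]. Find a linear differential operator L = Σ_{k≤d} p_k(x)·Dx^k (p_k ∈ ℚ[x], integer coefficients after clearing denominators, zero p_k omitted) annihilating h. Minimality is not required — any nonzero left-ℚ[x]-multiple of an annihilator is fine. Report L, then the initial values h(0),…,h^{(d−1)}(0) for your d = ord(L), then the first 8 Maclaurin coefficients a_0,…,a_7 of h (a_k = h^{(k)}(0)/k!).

f: a_k = 0, -8, 0, 128/3, 0, -2048/5, 0, 32768/7, …
g: a_k = 0, 16, -32, 256/3, -256, 4096/5, -8192/3, 65536/7, …
Weyl lclm of L_f,L_g ⇒ L₀ (ord ≤ 4).
Differentiate: ansatz ord ≤ ord L₀ ⇒ L.
L = (-32 - 384·x + 1536·x^2 + 2048·x^3) + (-16 - 64·x + 3072·x^3 + 4096·x^4)·Dx + (-1 + 4·x + 32·x^2 + 128·x^3 + 768·x^4 + 1024·x^5)·Dx^2  (order 2).
h: a_k = 8, -64, 384, -1024, 2048, -16384, 98304, -262144, …
ICs: h(0) = 8, h′(0) = -64.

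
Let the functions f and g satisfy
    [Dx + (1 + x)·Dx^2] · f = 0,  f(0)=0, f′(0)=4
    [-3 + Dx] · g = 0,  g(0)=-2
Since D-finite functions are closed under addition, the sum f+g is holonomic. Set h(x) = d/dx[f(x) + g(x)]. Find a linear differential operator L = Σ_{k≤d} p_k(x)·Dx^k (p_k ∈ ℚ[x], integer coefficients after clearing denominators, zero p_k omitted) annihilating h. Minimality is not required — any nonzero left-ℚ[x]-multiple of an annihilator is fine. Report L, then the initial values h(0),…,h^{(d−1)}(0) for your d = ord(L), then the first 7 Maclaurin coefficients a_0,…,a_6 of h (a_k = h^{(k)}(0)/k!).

f: a_k = 0, 4, -2, 4/3, -1, 4/5, -2/3, …
g: a_k = -2, -6, -9, -9, -27/4, -81/20, -81/40, …
Sum ⇒ L₀ = lclm(L_f,L_g) in ℚ(x)⟨Dx⟩.
Derive L from L₀ (diff closure).
L = (-15 - 9·x) + (-7 - 18·x - 9·x^2)·Dx + (4 + 7·x + 3·x^2)·Dx^2  (order 2).
h: a_k = -2, -22, -23, -31, -65/4, -323/20, -83/40, …
ICs: h(0) = -2, h′(0) = -22.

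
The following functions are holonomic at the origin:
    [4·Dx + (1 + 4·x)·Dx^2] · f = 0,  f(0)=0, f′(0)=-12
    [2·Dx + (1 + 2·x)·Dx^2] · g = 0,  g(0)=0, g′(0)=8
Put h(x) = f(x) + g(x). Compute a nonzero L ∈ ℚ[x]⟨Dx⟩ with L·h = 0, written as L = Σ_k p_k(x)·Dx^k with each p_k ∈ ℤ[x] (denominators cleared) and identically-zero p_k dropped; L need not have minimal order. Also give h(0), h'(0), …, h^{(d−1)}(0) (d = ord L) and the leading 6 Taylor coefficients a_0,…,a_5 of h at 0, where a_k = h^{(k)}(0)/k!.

f: a_k = 0, -12, 24, -64, 192, -3072/5, …
g: a_k = 0, 8, -8, 32/3, -16, 128/5, …
Sum ⇒ L₀ = lclm(L_f,L_g) in ℚ(x)⟨Dx⟩.
L = 16·Dx + (12 + 32·x)·Dx^2 + (1 + 6·x + 8·x^2)·Dx^3  (order 3).
h: a_k = 0, -4, 16, -160/3, 176, -2944/5, …
ICs: h(0) = 0, h′(0) = -4, h′′(0) = 32.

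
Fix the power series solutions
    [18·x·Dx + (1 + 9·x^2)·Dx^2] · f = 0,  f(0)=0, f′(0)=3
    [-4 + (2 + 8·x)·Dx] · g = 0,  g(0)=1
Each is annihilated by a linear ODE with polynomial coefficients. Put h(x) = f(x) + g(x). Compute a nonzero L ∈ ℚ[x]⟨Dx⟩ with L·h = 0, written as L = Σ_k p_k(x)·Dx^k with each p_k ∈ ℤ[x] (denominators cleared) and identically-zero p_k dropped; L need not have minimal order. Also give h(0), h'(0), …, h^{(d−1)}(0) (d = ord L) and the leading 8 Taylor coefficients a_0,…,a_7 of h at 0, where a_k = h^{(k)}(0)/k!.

f: a_k = 0, 3, 0, -9, 0, 243/5, 0, -2187/7, …
g: a_k = 1, 2, -2, 4, -10, 28, -84, 264, …
h₀=f+g: left-lcm gives L₀, ord ≤ 3.
L = (-36 - 360·x + 972·x^2 + 1944·x^3)·Dx + (-30 - 144·x - 18·x^2 + 3888·x^3 + 6804·x^4)·Dx^2 + (-2 + 10·x + 108·x^2 + 306·x^3 + 1134·x^4 + 1944·x^5)·Dx^3  (order 3).
h: a_k = 1, 5, -2, -5, -10, 383/5, -84, -339/7, …
ICs: h(0) = 1, h′(0) = 5, h′′(0) = -4.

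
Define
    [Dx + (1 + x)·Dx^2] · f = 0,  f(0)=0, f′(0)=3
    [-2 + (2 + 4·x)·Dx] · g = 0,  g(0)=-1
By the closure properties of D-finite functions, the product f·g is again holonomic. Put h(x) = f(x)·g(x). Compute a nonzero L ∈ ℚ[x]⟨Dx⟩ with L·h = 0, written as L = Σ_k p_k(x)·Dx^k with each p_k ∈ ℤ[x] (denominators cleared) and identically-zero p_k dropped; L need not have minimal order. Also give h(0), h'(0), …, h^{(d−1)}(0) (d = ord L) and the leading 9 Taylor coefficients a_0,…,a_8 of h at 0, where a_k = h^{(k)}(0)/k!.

L = (2 + x) + (-1 - 2·x)·Dx + (1 + 5·x + 8·x^2 + 4·x^3)·Dx^2  (order 2).
h: a_k = 0, -3, -3/2, 2, -5/2, 131/40, -363/80, 927/140, -2829/280, …
ICs: h(0) = 0, h′(0) = -3.

f: a_k = 0, 3, -3/2, 1, -3/4, 3/5, -1/2, 3/7, -3/8, …
g: a_k = -1, -1, 1/2, -1/2, 5/8, -7/8, 21/16, -33/16, 429/128, …
L₀ := L_f ⊗_s L_g (sym. prod.), ord ≤ 2.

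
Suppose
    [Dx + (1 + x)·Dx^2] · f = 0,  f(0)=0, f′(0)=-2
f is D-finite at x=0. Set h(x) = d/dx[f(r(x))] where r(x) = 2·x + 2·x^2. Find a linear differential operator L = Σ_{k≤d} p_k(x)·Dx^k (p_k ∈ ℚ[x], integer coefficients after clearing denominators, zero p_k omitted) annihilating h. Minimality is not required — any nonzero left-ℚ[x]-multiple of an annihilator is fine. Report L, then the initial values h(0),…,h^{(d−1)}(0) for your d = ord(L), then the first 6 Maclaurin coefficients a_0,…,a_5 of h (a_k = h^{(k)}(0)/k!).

L = (4·x + 4·x^2) + (1 + 4·x + 6·x^2 + 4·x^3)·Dx  (order 1).
h: a_k = -4, 0, 8, -16, 16, 0, …
ICs: h(0) = -4.

f: a_k = 0, -2, 1, -2/3, 1/2, -2/5, …
L₀ from L_f via x↦r, Dx↦r'^{-1}Dx.
h₀' ⇒ L via d/dx closure of L₀.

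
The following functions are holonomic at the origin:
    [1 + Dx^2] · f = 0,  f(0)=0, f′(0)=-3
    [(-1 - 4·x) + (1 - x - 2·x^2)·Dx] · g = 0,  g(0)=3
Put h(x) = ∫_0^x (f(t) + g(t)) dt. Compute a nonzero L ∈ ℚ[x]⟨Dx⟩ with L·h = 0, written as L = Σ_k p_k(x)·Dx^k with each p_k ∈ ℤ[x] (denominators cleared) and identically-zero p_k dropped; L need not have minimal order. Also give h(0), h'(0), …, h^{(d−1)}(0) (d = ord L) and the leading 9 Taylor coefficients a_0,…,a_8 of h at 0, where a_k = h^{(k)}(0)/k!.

f: a_k = 0, -3, 0, 1/2, 0, -1/40, 0, 1/1680, 0, …
g: a_k = 3, 3, 9, 15, 33, 63, 129, 255, 513, …
Weyl lclm of L_f,L_g ⇒ L₀ (ord ≤ 3).
∫: right-multiply L₀ by Dx.
L = (-31 - 146·x - 133·x^2 - 184·x^3 - 20·x^4 - 16·x^5)·Dx + (7 + 3·x - 3·x^2 - 37·x^3 - 42·x^4 - 12·x^5 - 8·x^6)·Dx^2 + (-31 - 146·x - 133·x^2 - 184·x^3 - 20·x^4 - 16·x^5)·Dx^3 + (7 + 3·x - 3·x^2 - 37·x^3 - 42·x^4 - 12·x^5 - 8·x^6)·Dx^4  (order 4).
h: a_k = 0, 3, 0, 3, 31/8, 33/5, 2519/240, 129/7, 428401/13440, …
ICs: h(0) = 0, h′(0) = 3, h′′(0) = 0, h′′′(0) = 18.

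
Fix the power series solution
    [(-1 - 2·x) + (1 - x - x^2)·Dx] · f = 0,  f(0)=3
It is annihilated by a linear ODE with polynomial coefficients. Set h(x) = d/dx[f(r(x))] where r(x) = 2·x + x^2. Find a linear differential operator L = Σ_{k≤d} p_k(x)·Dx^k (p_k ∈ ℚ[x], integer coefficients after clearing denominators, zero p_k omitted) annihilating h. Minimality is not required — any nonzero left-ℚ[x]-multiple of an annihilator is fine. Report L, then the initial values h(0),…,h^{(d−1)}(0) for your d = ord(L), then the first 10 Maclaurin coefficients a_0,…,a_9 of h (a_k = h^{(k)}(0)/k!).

L = (9 + 42·x + 105·x^2 + 164·x^3 + 141·x^4 + 60·x^5 + 10·x^6) + (-1 - 3·x + 9·x^2 + 39·x^3 + 55·x^4 + 39·x^5 + 14·x^6 + 2·x^7)·Dx  (order 1).
h: a_k = 6, 54, 288, 1416, 6510, 28710, 123144, 517368, 2139696, 8739960, …
ICs: h(0) = 6.

f: a_k = 3, 3, 6, 9, 15, 24, 39, 63, 102, 165, …
f∘r: x↦r, Dx↦Dx/r' in L_f ⇒ L₀.
h₀' ⇒ L via d/dx closure of L₀.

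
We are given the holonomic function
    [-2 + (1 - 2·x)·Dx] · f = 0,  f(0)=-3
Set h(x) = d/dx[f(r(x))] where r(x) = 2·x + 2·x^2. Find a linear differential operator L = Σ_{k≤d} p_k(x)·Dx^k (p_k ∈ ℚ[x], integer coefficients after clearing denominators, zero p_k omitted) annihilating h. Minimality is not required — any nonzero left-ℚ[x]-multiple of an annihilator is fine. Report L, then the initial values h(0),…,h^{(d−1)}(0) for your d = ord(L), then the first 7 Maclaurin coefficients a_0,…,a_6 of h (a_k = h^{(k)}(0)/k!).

L = (10 + 24·x + 24·x^2) + (-1 + 2·x + 12·x^2 + 8·x^3)·Dx  (order 1).
h: a_k = -12, -120, -864, -5568, -33600, -194688, -1096704, …
ICs: h(0) = -12.

f: a_k = -3, -6, -12, -24, -48, -96, -192, …
Change of var in L_f (x↦r) gives L₀.
Derive L from L₀ (diff closure).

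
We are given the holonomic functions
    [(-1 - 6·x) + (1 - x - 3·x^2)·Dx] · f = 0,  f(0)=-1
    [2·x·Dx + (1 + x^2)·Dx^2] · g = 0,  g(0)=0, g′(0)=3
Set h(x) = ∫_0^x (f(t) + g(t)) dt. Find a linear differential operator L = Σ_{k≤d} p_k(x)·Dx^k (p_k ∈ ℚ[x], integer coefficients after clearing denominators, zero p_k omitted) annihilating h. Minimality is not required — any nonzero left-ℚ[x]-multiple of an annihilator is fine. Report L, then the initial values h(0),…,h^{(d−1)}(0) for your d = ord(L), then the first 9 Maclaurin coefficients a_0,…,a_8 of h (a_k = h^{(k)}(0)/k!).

L = (-8 + 32·x + 300·x^2 + 504·x^3 + 1134·x^4 + 162·x^6)·Dx^2 + (22 + 148·x + 184·x^2 + 576·x^3 + 441·x^4 + 918·x^5 + 27·x^6 + 162·x^7)·Dx^3 + (-4 - 6·x - 18·x^2 + 60·x^3 + 85·x^4 + 75·x^5 + 126·x^6 + 9·x^7 + 27·x^8)·Dx^4  (order 4).
h: a_k = 0, -1, 1, -4/3, -2, -19/5, -197/30, -97/7, -761/28, …
ICs: h(0) = 0, h′(0) = -1, h′′(0) = 2, h′′′(0) = -8.

f: a_k = -1, -1, -4, -7, -19, -40, -97, -217, -508, …
g: a_k = 0, 3, 0, -1, 0, 3/5, 0, -3/7, 0, …
h₀=f+g: left-lcm gives L₀, ord ≤ 3.
h=∫h₀ ⇒ L = L₀·Dx.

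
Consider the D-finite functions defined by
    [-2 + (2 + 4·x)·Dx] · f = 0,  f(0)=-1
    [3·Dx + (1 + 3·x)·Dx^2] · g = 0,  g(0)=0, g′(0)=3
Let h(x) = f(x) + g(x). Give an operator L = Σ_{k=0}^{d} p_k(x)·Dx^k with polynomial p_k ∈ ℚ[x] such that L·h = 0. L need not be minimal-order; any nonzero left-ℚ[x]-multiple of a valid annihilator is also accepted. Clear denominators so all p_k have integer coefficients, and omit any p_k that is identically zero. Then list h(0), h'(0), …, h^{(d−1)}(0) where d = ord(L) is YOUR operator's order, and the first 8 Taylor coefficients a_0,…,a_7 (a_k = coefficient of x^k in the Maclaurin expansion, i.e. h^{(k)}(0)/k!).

L = (9 + 9·x)·Dx + (15 + 54·x + 45·x^2)·Dx^2 + (2 + 13·x + 27·x^2 + 18·x^3)·Dx^3  (order 3).
h: a_k = -1, 2, -4, 17/2, -157/8, 1909/40, -1923/16, 34761/112, …
ICs: h(0) = -1, h′(0) = 2, h′′(0) = -8.

f: a_k = -1, -1, 1/2, -1/2, 5/8, -7/8, 21/16, -33/16, …
g: a_k = 0, 3, -9/2, 9, -81/4, 243/5, -243/2, 2187/7, …
h₀=f+g: left-lcm gives L₀, ord ≤ 3.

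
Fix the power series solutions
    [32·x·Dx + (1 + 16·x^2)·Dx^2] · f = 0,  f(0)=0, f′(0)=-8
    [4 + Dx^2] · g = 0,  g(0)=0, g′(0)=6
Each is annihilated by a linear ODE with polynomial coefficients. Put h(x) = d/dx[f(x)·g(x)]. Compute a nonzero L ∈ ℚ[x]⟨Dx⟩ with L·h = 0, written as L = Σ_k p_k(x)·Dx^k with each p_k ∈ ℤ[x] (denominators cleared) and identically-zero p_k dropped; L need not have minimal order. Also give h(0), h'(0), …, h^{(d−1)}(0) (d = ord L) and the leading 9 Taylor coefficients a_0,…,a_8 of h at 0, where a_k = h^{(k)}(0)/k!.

L = (62288 + 2213376·x^2 + 73428992·x^4 + 58982400·x^6 + 3145728·x^8 - 167772160·x^10 + 268435456·x^12) + (35072·x + 2871296·x^3 + 39976960·x^5 + 52428800·x^7 + 83886080·x^9 + 268435456·x^11)·Dx + (15912 + 579328·x^2 + 18954240·x^4 + 19529728·x^6 + 9961472·x^8 - 16777216·x^10 + 134217728·x^12)·Dx^2 + (8768·x + 717824·x^3 + 9994240·x^5 + 13107200·x^7 + 20971520·x^9 + 67108864·x^11)·Dx^3 + (85 + 6496·x^2 + 149248·x^4 + 1196032·x^6 + 2293760·x^8 + 6291456·x^10 + 16777216·x^12)·Dx^4  (order 4).
h: a_k = 0, -96, 0, 1152, 0, -15808, 0, 238080, 0, …
ICs: h(0) = 0, h′(0) = -96, h′′(0) = 0, h′′′(0) = 6912.

f: a_k = 0, -8, 0, 128/3, 0, -2048/5, 0, 32768/7, 0, …
g: a_k = 0, 6, 0, -4, 0, 4/5, 0, -8/105, 0, …
f·g: L₀ = L_f ⊗_s L_g, ord ≤ 2·2.
Differentiate: ansatz ord ≤ ord L₀ ⇒ L.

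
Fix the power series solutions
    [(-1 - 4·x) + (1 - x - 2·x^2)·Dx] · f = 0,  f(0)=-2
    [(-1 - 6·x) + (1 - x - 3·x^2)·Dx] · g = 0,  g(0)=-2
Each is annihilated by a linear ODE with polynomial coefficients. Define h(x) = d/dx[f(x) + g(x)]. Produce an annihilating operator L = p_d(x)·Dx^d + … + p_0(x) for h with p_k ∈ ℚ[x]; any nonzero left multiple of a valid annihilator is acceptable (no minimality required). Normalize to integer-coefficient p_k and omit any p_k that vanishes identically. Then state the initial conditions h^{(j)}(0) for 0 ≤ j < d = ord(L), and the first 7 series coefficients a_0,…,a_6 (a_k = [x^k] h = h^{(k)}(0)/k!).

f: a_k = -2, -2, -6, -10, -22, -42, -86, …
g: a_k = -2, -2, -8, -14, -38, -80, -194, …
L₀ := lclm(L_f,L_g); ord L₀ ≤ 1+1.
h=h₀': d/dx-closure on L₀ ⇒ L.
L = (-6 - 264·x - 360·x^2 - 1176·x^3 - 2406·x^4 - 3600·x^5 + 1296·x^6) + (6 + 54·x + 114·x^2 + 96·x^3 + 27·x^4 - 2334·x^5 - 1872·x^6 + 864·x^7)·Dx + (-1 + 2·x - 11·x^2 - 18·x^3 + 158·x^4 + 61·x^5 - 377·x^6 - 168·x^7 + 108·x^8)·Dx^2  (order 2).
h: a_k = -4, -28, -72, -240, -610, -1680, -4228, …
ICs: h(0) = -4, h′(0) = -28.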